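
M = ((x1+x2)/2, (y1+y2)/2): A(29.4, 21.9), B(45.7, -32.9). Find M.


Mx = (29.4 + 45.7)/2 = 75.1/2 = 37.5500
My = (21.9 - 32.9)/2 = -11.0/2 = -5.5000

(37.5500, -5.5000)


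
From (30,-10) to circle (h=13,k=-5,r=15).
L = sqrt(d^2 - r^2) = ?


d = sqrt((30-13)^2 + (-10+ 5)^2) = sqrt(289+25) = 17.7200
L = sqrt(314.0000 - 225) = sqrt(89.0000) = 9.4340

9.4340


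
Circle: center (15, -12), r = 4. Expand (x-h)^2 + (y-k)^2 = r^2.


(x-15)^2 + (y+ 12)^2 = 4^2
D = -2h = -30, E = -2k = 24
F = h^2+k^2-r^2 = 225+144-16 = 353

x^2 + y^2 - 30x + 24y + 353 = 0


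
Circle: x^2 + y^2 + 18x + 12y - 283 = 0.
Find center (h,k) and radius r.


h = -D/2 = -18/2 = -9
k = -E/2 = -12/2 = -6
r^2 = h^2 + k^2 - F = 81 + 36 + 283 = 400
r = 20

Center (-9, -6), radius = 20


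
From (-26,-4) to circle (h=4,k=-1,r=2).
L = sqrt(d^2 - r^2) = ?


d = sqrt((-26-4)^2 + (-4+ 1)^2) = sqrt(900+9) = 30.1496
L = sqrt(909.0000 - 4) = sqrt(905.0000) = 30.0832

30.0832


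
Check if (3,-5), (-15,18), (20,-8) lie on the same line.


3*(18+ 8) - 15*(-8+ 5) + 20*(-5-18)
= 78 + 45 - 460 = -337

No, not collinear (determinant = -337)


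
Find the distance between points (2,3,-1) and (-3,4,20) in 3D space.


dx=-5, dy=1, dz=21
d = sqrt(25+1+441) = sqrt(467) = 21.6102

21.6102


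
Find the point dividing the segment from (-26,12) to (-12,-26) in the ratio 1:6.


Px = (1*(-12) + 6*(-26))/7 = -168/7 = -24.0000
Py = (1*(-26) + 6*12)/7 = 46/7 = 6.5714

P = (-24.0000, 6.5714)


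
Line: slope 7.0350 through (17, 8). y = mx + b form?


y - 8 = 7.0350(x - 17)
y = 7.0350x + 8 - 7.0350*17
y = 7.0350x - 111.5950

y = 7.0350x - 111.5950


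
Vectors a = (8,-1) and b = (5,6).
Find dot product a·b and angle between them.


a·b = 8*5 - 1*6 = 40 - 6 = 34
|a| = sqrt(64+1) = 8.0623
|b| = sqrt(25+36) = 7.8102
cos(theta) = 34/(sqrt(65)*sqrt(61)) = 34/sqrt(3965) = 0.539955
theta = arccos(34/sqrt(3965)) = 57.3194 degrees

a·b = 34, theta = 57.3194 deg


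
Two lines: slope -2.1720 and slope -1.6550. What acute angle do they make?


m1-m2 = -0.517
1+m1*m2 = 4.59466
tan(theta) = |-0.517/4.59466| = 0.112522
theta = arctan(|-0.517/4.59466|) = 6.4200 degrees (acute angle)

6.4200 degrees


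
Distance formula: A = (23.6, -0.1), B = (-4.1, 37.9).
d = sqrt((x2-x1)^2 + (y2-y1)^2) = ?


dx = -4.1 - 23.6 = -27.7
dy = 37.9 + 0.1 = 38.0
d = sqrt(767.29 + 1444.0) = sqrt(2211.29) = 47.0244

47.0244


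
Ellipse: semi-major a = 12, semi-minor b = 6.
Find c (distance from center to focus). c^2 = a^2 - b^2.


c^2 = 12^2 - 6^2 = 144 - 36 = 108
c = sqrt(108) = 10.3923

c = 10.3923


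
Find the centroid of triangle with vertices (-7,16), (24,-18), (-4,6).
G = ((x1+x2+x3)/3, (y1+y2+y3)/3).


Gx = (-7+24- 4)/3 = 13/3 = 4.3333
Gy = (16- 18+6)/3 = 4/3 = 1.3333

G = (4.3333, 1.3333)


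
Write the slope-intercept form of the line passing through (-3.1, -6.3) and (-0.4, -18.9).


m = (-12.6)/(2.7) = -4.6667
b = y1 - m*x1 = -6.3 - (-12.6*(-3.1))/(2.7) = -6.3 - 14.4667 = -20.7667

y = -4.6667x - 20.7667


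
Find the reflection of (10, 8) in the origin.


Reflection rule for origin: (-x, -y)
(10, 8) -> (-10, -8)

(-10, -8)


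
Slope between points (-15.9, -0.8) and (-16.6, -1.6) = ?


dy = -1.6 + 0.8 = -0.8
dx = -16.6 + 15.9 = -0.7
m = -0.8/(-0.7) = 1.1429

m = 1.1429


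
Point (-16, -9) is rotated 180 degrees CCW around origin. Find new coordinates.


cos(180) = -1, sin(180) = 0
x' = -16*(-1) + 9*0 = 16
y' = -16*0 - 9*(-1) = 9

(16, 9)


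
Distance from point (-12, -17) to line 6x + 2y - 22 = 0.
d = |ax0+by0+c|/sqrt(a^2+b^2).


|6*(-12) + 2*(-17) - 22| = |-128| = 128
sqrt(36 + 4) = sqrt(40) = 6.3246
d = 128/sqrt(40) = 20.2386

20.2386


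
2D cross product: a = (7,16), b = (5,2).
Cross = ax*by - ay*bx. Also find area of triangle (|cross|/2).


cross = 7*2 - 16*5 = 14 - 80 = -66
Triangle area = |-66|/2 = 66/2 = 33.0000

cross = -66, triangle area = 33.0000


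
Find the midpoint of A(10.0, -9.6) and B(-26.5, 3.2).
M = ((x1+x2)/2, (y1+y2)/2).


Mx = (10.0 - 26.5)/2 = -16.5/2 = -8.2500
My = (-9.6 + 3.2)/2 = -6.4/2 = -3.2000

(-8.2500, -3.2000)


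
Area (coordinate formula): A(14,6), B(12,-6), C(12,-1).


14*(-6+ 1) = -70
12*(-1-6) = -84
12*(6+ 6) = 144
sum = -10
Area = |-10|/2 = 5.0000

5.0000 sq units


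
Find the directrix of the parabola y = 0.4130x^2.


a = 0.4130
1/(4a) = 0.6053
directrix: y = -0.6053 = -0.6053

y = -0.6053


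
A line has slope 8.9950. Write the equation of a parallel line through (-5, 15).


Parallel lines have equal slopes.
m2 = 8.9950
b2 = 15 - 8.9950*(-5) = 59.9750

y = 8.9950x + 59.9750


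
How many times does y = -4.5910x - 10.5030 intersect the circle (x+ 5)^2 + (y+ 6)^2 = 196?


Substitute y = -4.5910x - 10.5030: (x+ 5)^2 + (-4.5910x- 10.5030+ 6)^2 = 196
Expand to Ax^2 + Bx + C = 0, where b-k = -4.503
A = 1+m^2 = 22.077281
B = 2(m(b-k) - h) = 2(-4.5910*(-4.503) + 5) = 51.346546
C = h^2 + (b-k)^2 - r^2 = 25 + 20.277009 - 196 = -150.722991
disc = B^2-4AC = 2636.4678 + 13310.2153 = 15946.6831
disc > 0

2 intersection points


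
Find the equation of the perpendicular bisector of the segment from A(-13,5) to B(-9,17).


Midpoint = (-11, 11)
Slope of AB = dy/dx = 12/4 = 3.0000
Perp slope = -dx/dy = -4/12 = -0.3333
b = My - (perp slope)*Mx = 11 + (4*(-11))/12 = 11 - 3.6667 = 7.3333

y = -0.3333x + 7.3333


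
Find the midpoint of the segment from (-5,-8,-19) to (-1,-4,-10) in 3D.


Mx = (-5- 1)/2 = -3.0000
My = (-8- 4)/2 = -6.0000
Mz = (-19- 10)/2 = -14.5000

M = (-3.0000, -6.0000, -14.5000)


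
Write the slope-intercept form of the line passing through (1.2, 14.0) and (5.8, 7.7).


m = (-6.3)/(4.6) = -1.3696
b = y1 - m*x1 = 14.0 - (-6.3*1.2)/(4.6) = 14.0 + 1.6435 = 15.6435

y = -1.3696x + 15.6435


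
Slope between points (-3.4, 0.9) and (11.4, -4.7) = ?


dy = -4.7 - 0.9 = -5.6
dx = 11.4 + 3.4 = 14.8
m = -5.6/14.8 = -0.3784

m = -0.3784


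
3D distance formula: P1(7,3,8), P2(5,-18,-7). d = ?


dx=-2, dy=-21, dz=-15
d = sqrt(4+441+225) = sqrt(670) = 25.8844

25.8844


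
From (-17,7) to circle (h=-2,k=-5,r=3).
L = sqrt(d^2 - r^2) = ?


d = sqrt((-17+ 2)^2 + (7+ 5)^2) = sqrt(225+144) = 19.2094
L = sqrt(369.0000 - 9) = sqrt(360.0000) = 18.9737

18.9737


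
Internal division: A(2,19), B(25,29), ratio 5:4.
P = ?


Px = (5*25 + 4*2)/9 = 133/9 = 14.7778
Py = (5*29 + 4*19)/9 = 221/9 = 24.5556

P = (14.7778, 24.5556)


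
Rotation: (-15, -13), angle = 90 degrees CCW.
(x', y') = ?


cos(90) = 0, sin(90) = 1
x' = -15*0 + 13*1 = 13
y' = -15*1 - 13*0 = -15

(13, -15)


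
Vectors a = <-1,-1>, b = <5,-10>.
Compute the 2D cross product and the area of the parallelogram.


cross = -1*(-10) + 1*5 = 10 + 5 = 15
Parallelogram area = |15| = 15

cross = 15, parallelogram area = 15


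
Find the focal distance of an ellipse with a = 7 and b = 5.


c^2 = 7^2 - 5^2 = 49 - 25 = 24
c = sqrt(24) = 4.8990

c = 4.8990


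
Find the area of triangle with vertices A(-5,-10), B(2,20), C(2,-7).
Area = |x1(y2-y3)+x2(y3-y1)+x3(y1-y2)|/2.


-5*(20+ 7) = -135
2*(-7+ 10) = 6
2*(-10-20) = -60
sum = -189
Area = |-189|/2 = 94.5000

94.5000 sq units


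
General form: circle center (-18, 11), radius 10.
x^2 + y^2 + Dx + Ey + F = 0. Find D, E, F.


(x+ 18)^2 + (y-11)^2 = 10^2
D = -2h = 36, E = -2k = -22
F = h^2+k^2-r^2 = 324+121-100 = 345

D = 36, E = -22, F = 345


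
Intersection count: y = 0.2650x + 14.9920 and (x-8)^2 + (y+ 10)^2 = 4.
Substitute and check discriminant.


Substitute y = 0.2650x + 14.9920: (x-8)^2 + (0.2650x+14.9920+ 10)^2 = 4
Expand to Ax^2 + Bx + C = 0, where b-k = 24.992
A = 1+m^2 = 1.070225
B = 2(m(b-k) - h) = 2(0.2650*24.992 - 8) = -2.75424
C = h^2 + (b-k)^2 - r^2 = 64 + 624.600064 - 4 = 684.600064
disc = B^2-4AC = 7.5858 - 2930.7044 = -2923.1186
disc < 0

0 intersection points


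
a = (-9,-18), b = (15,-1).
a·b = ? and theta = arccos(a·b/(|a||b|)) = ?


a·b = -9*15 - 18*(-1) = -135 + 18 = -117
|a| = sqrt(81+324) = 20.1246
|b| = sqrt(225+1) = 15.0333
cos(theta) = -117/(sqrt(405)*sqrt(226)) = -117/sqrt(91530) = -0.386727
theta = arccos(-117/sqrt(91530)) = 112.7510 degrees

a·b = -117, theta = 112.7510 deg


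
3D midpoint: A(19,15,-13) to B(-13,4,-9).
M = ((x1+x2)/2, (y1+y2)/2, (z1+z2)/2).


Mx = (19- 13)/2 = 3.0000
My = (15+4)/2 = 9.5000
Mz = (-13- 9)/2 = -11.0000

M = (3.0000, 9.5000, -11.0000)


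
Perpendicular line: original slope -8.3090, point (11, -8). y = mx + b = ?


Perpendicular slope = -1/m1 = -1/(-8.3090) = 0.1204
b2 = y0 - m2*x0 = -8 + 11/(-8.3090) = -8 - 1.3239 = -9.3239

y = 0.1204x - 9.3239


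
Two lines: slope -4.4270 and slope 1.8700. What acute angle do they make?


m1-m2 = -6.297
1+m1*m2 = -7.27849
tan(theta) = |-6.297/(-7.27849)| = 0.865152
theta = arctan(|-6.297/(-7.27849)|) = 40.8648 degrees (acute angle)

40.8648 degrees


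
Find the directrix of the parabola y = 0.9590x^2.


a = 0.9590
1/(4a) = 0.2607
directrix: y = -0.2607 = -0.2607

y = -0.2607


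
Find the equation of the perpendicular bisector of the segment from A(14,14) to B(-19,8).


Midpoint = (-2.5, 11)
Slope of AB = dy/dx = -6/(-33) = 0.1818
Perp slope = -dx/dy = -33/6 = -5.5000
b = My - (perp slope)*Mx = 11 + (-33*(-2.5))/(-6) = 11 - 13.7500 = -2.7500

y = -5.5000x - 2.7500


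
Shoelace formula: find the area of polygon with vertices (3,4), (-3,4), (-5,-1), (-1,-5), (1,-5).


sum(xi*y_{i+1}) = 3*4 - 3*(-1) - 5*(-5) - 1*(-5) + 1*4 = 49
sum(yi*x_{i+1}) = 4*(-3) + 4*(-5) - 1*(-1) - 5*1 - 5*3 = -51
Area = |49 + 51|/2 = 100/2 = 50.0000

50.0000 sq units


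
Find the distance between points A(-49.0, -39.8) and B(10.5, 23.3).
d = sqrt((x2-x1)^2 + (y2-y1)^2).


dx = 10.5 + 49.0 = 59.5
dy = 23.3 + 39.8 = 63.1
d = sqrt(3540.25 + 3981.61) = sqrt(7521.86) = 86.7287

86.7287


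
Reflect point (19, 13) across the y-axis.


Reflection rule for y-axis: (-x, y)
(19, 13) -> (-19, 13)

(-19, 13)


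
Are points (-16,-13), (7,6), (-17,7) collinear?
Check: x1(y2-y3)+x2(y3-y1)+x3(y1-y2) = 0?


-16*(6-7) + 7*(7+ 13) - 17*(-13-6)
= 16 + 140 + 323 = 479

No, not collinear (determinant = 479)


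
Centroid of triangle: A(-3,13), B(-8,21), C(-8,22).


Gx = (-3- 8- 8)/3 = -19/3 = -6.3333
Gy = (13+21+22)/3 = 56/3 = 18.6667

G = (-6.3333, 18.6667)


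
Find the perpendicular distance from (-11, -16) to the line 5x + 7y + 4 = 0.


|5*(-11) + 7*(-16) + 4| = |-163| = 163
sqrt(25 + 49) = sqrt(74) = 8.6023
d = 163/sqrt(74) = 18.9484

18.9484


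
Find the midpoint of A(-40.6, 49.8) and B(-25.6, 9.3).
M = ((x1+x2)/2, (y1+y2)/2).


Mx = (-40.6 - 25.6)/2 = -66.2/2 = -33.1000
My = (49.8 + 9.3)/2 = 59.1/2 = 29.5500

(-33.1000, 29.5500)


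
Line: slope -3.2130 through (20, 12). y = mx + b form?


y - 12 = -3.2130(x - 20)
y = -3.2130x + 12 + 3.2130*20
y = -3.2130x + 76.2600

y = -3.2130x + 76.2600


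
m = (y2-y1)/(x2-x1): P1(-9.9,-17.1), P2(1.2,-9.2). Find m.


dy = -9.2 + 17.1 = 7.9
dx = 1.2 + 9.9 = 11.1
m = 7.9/11.1 = 0.7117

m = 0.7117


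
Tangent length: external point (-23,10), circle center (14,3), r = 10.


d = sqrt((-23-14)^2 + (10-3)^2) = sqrt(1369+49) = 37.6563
L = sqrt(1418.0000 - 100) = sqrt(1318.0000) = 36.3043

36.3043


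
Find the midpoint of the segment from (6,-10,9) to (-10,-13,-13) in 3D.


Mx = (6- 10)/2 = -2.0000
My = (-10- 13)/2 = -11.5000
Mz = (9- 13)/2 = -2.0000

M = (-2.0000, -11.5000, -2.0000)


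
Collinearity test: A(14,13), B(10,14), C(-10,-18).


14*(14+ 18) + 10*(-18-13) - 10*(13-14)
= 448 - 310 + 10 = 148

No, not collinear (determinant = 148)


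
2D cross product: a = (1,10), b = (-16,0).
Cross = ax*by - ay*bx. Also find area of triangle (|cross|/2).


cross = 1*0 - 10*(-16) = 0 + 160 = 160
Triangle area = |160|/2 = 160/2 = 80.0000

cross = 160, triangle area = 80.0000


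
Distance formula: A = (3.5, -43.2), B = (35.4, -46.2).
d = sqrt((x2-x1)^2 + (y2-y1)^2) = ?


dx = 35.4 - 3.5 = 31.9
dy = -46.2 + 43.2 = -3.0
d = sqrt(1017.61 + 9.0) = sqrt(1026.61) = 32.0408

32.0408


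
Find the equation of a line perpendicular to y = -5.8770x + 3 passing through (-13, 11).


Perpendicular slope = -1/m1 = -1/(-5.8770) = 0.1702
b2 = y0 - m2*x0 = 11 - 13/(-5.8770) = 11 + 2.2120 = 13.2120

y = 0.1702x + 13.2120


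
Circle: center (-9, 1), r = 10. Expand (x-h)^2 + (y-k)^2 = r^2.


(x+ 9)^2 + (y-1)^2 = 10^2
D = -2h = 18, E = -2k = -2
F = h^2+k^2-r^2 = 81+1-100 = -18

x^2 + y^2 + 18x - 2y - 18 = 0


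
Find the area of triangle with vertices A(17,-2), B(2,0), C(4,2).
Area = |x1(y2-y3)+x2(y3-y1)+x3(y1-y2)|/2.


17*(0-2) = -34
2*(2+ 2) = 8
4*(-2-0) = -8
sum = -34
Area = |-34|/2 = 17.0000

17.0000 sq units


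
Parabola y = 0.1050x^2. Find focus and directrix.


a = 0.1050
1/(4a) = 2.3810
Focus = (0, 2.3810)
Directrix: y = -2.3810

Focus = (0, 2.3810), Directrix: y = -2.3810


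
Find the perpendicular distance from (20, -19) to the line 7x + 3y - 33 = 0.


|7*20 + 3*(-19) - 33| = |50| = 50
sqrt(49 + 9) = sqrt(58) = 7.6158
d = 50/sqrt(58) = 6.5653

6.5653


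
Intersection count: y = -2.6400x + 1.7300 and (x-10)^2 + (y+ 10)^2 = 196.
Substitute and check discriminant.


Substitute y = -2.6400x + 1.7300: (x-10)^2 + (-2.6400x+1.7300+ 10)^2 = 196
Expand to Ax^2 + Bx + C = 0, where b-k = 11.73
A = 1+m^2 = 7.9696
B = 2(m(b-k) - h) = 2(-2.6400*11.73 - 10) = -81.9344
C = h^2 + (b-k)^2 - r^2 = 100 + 137.5929 - 196 = 41.5929
disc = B^2-4AC = 6713.2459 - 1325.9151 = 5387.3308
disc > 0

2 intersection points


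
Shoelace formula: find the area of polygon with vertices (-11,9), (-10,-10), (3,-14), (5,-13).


sum(xi*y_{i+1}) = -11*(-10) - 10*(-14) + 3*(-13) + 5*9 = 256
sum(yi*x_{i+1}) = 9*(-10) - 10*3 - 14*5 - 13*(-11) = -47
Area = |256 + 47|/2 = 303/2 = 151.5000

151.5000 sq units


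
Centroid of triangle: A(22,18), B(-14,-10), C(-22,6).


Gx = (22- 14- 22)/3 = -14/3 = -4.6667
Gy = (18- 10+6)/3 = 14/3 = 4.6667

G = (-4.6667, 4.6667)


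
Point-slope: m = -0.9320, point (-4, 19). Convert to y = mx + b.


y - 19 = -0.9320(x + 4)
y = -0.9320x + 19 + 0.9320*(-4)
y = -0.9320x + 15.2720

y = -0.9320x + 15.2720


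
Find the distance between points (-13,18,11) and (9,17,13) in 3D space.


dx=22, dy=-1, dz=2
d = sqrt(484+1+4) = sqrt(489) = 22.1133

22.1133


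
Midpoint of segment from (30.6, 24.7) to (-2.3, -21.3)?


Mx = (30.6 - 2.3)/2 = 28.3/2 = 14.1500
My = (24.7 - 21.3)/2 = 3.4/2 = 1.7000

(14.1500, 1.7000)


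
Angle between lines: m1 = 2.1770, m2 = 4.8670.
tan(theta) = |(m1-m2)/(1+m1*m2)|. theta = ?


m1-m2 = -2.69
1+m1*m2 = 11.595459
tan(theta) = |-2.69/11.595459| = 0.231987
theta = arctan(|-2.69/11.595459|) = 13.0609 degrees (acute angle)

13.0609 degrees


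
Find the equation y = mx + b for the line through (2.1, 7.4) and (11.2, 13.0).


m = (5.6)/(9.1) = 0.6154
b = y1 - m*x1 = 7.4 - (5.6*2.1)/(9.1) = 7.4 - 1.2923 = 6.1077

y = 0.6154x + 6.1077


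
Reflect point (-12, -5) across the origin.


Reflection rule for origin: (-x, -y)
(-12, -5) -> (12, 5)

(12, 5)


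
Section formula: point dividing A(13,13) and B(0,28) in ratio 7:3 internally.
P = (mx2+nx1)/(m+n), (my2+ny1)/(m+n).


Px = (7*0 + 3*13)/10 = 39/10 = 3.9000
Py = (7*28 + 3*13)/10 = 235/10 = 23.5000

P = (3.9000, 23.5000)


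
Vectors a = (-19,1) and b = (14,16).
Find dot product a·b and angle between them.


a·b = -19*14 + 1*16 = -266 + 16 = -250
|a| = sqrt(361+1) = 19.0263
|b| = sqrt(196+256) = 21.2603
cos(theta) = -250/(sqrt(362)*sqrt(452)) = -250/sqrt(163624) = -0.618040
theta = arccos(-250/sqrt(163624)) = 128.1731 degrees

a·b = -250, theta = 128.1731 deg


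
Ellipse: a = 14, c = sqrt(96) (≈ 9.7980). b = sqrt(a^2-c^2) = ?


b^2 = 14^2 - (sqrt(96))^2 = 196 - 96 = 100
b = sqrt(100) = 10

b = 10


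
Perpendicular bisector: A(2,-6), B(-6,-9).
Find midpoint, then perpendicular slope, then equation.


Midpoint = (-2, -7.5)
Slope of AB = dy/dx = -3/(-8) = 0.3750
Perp slope = -dx/dy = -8/3 = -2.6667
b = My - (perp slope)*Mx = -7.5 + (-8*(-2))/(-3) = -7.5 - 5.3333 = -12.8333

y = -2.6667x - 12.8333


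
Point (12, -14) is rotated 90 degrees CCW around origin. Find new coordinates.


cos(90) = 0, sin(90) = 1
x' = 12*0 + 14*1 = 14
y' = 12*1 - 14*0 = 12

(14, 12)


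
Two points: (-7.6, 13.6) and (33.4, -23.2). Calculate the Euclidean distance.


dx = 33.4 + 7.6 = 41.0
dy = -23.2 - 13.6 = -36.8
d = sqrt(1681.0 + 1354.24) = sqrt(3035.24) = 55.0930

55.0930


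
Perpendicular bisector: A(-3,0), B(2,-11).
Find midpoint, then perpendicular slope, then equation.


Midpoint = (-0.5, -5.5)
Slope of AB = dy/dx = -11/5 = -2.2000
Perp slope = -dx/dy = 5/11 = 0.4545
b = My - (perp slope)*Mx = -5.5 + (5*(-0.5))/(-11) = -5.5 + 0.2273 = -5.2727

y = 0.4545x - 5.2727


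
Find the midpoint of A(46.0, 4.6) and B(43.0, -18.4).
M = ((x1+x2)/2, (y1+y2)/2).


Mx = (46.0 + 43.0)/2 = 89.0/2 = 44.5000
My = (4.6 - 18.4)/2 = -13.8/2 = -6.9000

(44.5000, -6.9000)


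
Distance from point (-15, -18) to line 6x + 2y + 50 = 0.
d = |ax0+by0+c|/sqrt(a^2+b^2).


|6*(-15) + 2*(-18) + 50| = |-76| = 76
sqrt(36 + 4) = sqrt(40) = 6.3246
d = 76/sqrt(40) = 12.0167

12.0167


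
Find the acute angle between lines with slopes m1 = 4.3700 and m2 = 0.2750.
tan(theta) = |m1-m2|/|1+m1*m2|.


m1-m2 = 4.095
1+m1*m2 = 2.20175
tan(theta) = |4.095/2.20175| = 1.859884
theta = arctan(|4.095/2.20175|) = 61.7345 degrees (acute angle)

61.7345 degrees


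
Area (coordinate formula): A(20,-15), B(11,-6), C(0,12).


20*(-6-12) = -360
11*(12+ 15) = 297
0*(-15+ 6) = 0
sum = -63
Area = |-63|/2 = 31.5000

31.5000 sq units


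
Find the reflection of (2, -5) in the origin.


Reflection rule for origin: (-x, -y)
(2, -5) -> (-2, 5)

(-2, 5)


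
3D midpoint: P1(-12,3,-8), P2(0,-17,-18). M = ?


Mx = (-12+0)/2 = -6.0000
My = (3- 17)/2 = -7.0000
Mz = (-8- 18)/2 = -13.0000

M = (-6.0000, -7.0000, -13.0000)


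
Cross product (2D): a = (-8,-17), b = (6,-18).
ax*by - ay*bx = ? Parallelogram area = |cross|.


cross = -8*(-18) + 17*6 = 144 + 102 = 246
Parallelogram area = |246| = 246

cross = 246, parallelogram area = 246


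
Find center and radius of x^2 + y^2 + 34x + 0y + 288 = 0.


h = -D/2 = -34/2 = -17
k = -E/2 = 0/2 = 0
r^2 = h^2 + k^2 - F = 289 + 0 - 288 = 1
r = 1

Center (-17, 0), radius = 1


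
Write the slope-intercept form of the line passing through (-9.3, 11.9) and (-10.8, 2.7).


m = (-9.2)/(-1.5) = 6.1333
b = y1 - m*x1 = 11.9 - (-9.2*(-9.3))/(-1.5) = 11.9 + 57.0400 = 68.9400

y = 6.1333x + 68.9400


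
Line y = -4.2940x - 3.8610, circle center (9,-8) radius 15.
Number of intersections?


Substitute y = -4.2940x - 3.8610: (x-9)^2 + (-4.2940x- 3.8610+ 8)^2 = 225
Expand to Ax^2 + Bx + C = 0, where b-k = 4.139
A = 1+m^2 = 19.438436
B = 2(m(b-k) - h) = 2(-4.2940*4.139 - 9) = -53.545732
C = h^2 + (b-k)^2 - r^2 = 81 + 17.131321 - 225 = -126.868679
disc = B^2-4AC = 2867.1454 + 9864.5148 = 12731.6602
disc > 0

2 intersection points


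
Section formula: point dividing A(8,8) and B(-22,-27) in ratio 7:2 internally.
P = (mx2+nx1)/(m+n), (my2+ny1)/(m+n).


Px = (7*(-22) + 2*8)/9 = -138/9 = -15.3333
Py = (7*(-27) + 2*8)/9 = -173/9 = -19.2222

P = (-15.3333, -19.2222)


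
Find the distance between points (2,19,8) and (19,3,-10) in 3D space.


dx=17, dy=-16, dz=-18
d = sqrt(289+256+324) = sqrt(869) = 29.4788

29.4788


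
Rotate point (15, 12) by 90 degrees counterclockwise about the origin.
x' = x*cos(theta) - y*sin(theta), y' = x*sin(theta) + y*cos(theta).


cos(90) = 0, sin(90) = 1
x' = 15*0 - 12*1 = -12
y' = 15*1 + 12*0 = 15

(-12, 15)


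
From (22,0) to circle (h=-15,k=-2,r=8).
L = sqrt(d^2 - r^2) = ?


d = sqrt((22+ 15)^2 + (0+ 2)^2) = sqrt(1369+4) = 37.0540
L = sqrt(1373.0000 - 64) = sqrt(1309.0000) = 36.1801

36.1801


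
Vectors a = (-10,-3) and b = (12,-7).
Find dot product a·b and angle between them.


a·b = -10*12 - 3*(-7) = -120 + 21 = -99
|a| = sqrt(100+9) = 10.4403
|b| = sqrt(144+49) = 13.8924
cos(theta) = -99/(sqrt(109)*sqrt(193)) = -99/sqrt(21037) = -0.682564
theta = arccos(-99/sqrt(21037)) = 133.0443 degrees

a·b = -99, theta = 133.0443 deg


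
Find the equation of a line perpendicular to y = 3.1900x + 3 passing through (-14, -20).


Perpendicular slope = -1/m1 = -1/3.1900 = -0.3135
b2 = y0 - m2*x0 = -20 - 14/3.1900 = -20 - 4.3887 = -24.3887

y = -0.3135x - 24.3887


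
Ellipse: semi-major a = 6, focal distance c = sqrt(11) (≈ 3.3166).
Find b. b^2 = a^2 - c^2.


b^2 = 6^2 - (sqrt(11))^2 = 36 - 11 = 25
b = sqrt(25) = 5

b = 5


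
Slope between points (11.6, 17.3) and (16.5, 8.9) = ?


dy = 8.9 - 17.3 = -8.4
dx = 16.5 - 11.6 = 4.9
m = -8.4/4.9 = -1.7143

m = -1.7143


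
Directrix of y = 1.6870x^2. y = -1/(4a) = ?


a = 1.6870
1/(4a) = 0.1482
directrix: y = -0.1482 = -0.1482

y = -0.1482


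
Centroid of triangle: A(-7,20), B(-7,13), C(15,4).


Gx = (-7- 7+15)/3 = 1/3 = 0.3333
Gy = (20+13+4)/3 = 37/3 = 12.3333

G = (0.3333, 12.3333)


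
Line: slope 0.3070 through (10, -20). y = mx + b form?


y + 20 = 0.3070(x - 10)
y = 0.3070x - 20 - 0.3070*10
y = 0.3070x - 23.0700

y = 0.3070x - 23.0700


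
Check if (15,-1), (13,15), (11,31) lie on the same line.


15*(15-31) + 13*(31+ 1) + 11*(-1-15)
= -240 + 416 - 176 = 0

Yes, collinear (determinant = 0)


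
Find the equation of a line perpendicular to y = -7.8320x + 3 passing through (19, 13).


Perpendicular slope = -1/m1 = -1/(-7.8320) = 0.1277
b2 = y0 - m2*x0 = 13 + 19/(-7.8320) = 13 - 2.4259 = 10.5741

y = 0.1277x + 10.5741


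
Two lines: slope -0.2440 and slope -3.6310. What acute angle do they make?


m1-m2 = 3.387
1+m1*m2 = 1.885964
tan(theta) = |3.387/1.885964| = 1.795899
theta = arctan(|3.387/1.885964|) = 60.8899 degrees (acute angle)

60.8899 degrees


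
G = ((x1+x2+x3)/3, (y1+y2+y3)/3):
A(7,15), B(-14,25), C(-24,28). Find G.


Gx = (7- 14- 24)/3 = -31/3 = -10.3333
Gy = (15+25+28)/3 = 68/3 = 22.6667

G = (-10.3333, 22.6667)


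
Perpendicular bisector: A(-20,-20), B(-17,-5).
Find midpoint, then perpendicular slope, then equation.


Midpoint = (-18.5, -12.5)
Slope of AB = dy/dx = 15/3 = 5.0000
Perp slope = -dx/dy = -3/15 = -0.2000
b = My - (perp slope)*Mx = -12.5 + (3*(-18.5))/15 = -12.5 - 3.7000 = -16.2000

y = -0.2000x - 16.2000


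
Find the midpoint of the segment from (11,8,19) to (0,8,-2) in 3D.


Mx = (11+0)/2 = 5.5000
My = (8+8)/2 = 8.0000
Mz = (19- 2)/2 = 8.5000

M = (5.5000, 8.0000, 8.5000)


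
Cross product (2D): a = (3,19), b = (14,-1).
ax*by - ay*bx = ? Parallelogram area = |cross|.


cross = 3*(-1) - 19*14 = -3 - 266 = -269
Parallelogram area = |-269| = 269

cross = -269, parallelogram area = 269


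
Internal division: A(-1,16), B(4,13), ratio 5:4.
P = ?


Px = (5*4 + 4*(-1))/9 = 16/9 = 1.7778
Py = (5*13 + 4*16)/9 = 129/9 = 14.3333

P = (1.7778, 14.3333)


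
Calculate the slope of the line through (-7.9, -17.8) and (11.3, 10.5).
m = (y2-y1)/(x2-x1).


dy = 10.5 + 17.8 = 28.3
dx = 11.3 + 7.9 = 19.2
m = 28.3/19.2 = 1.4740

m = 1.4740


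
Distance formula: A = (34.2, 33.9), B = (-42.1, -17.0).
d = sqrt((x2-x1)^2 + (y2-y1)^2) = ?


dx = -42.1 - 34.2 = -76.3
dy = -17.0 - 33.9 = -50.9
d = sqrt(5821.69 + 2590.81) = sqrt(8412.5) = 91.7197

91.7197


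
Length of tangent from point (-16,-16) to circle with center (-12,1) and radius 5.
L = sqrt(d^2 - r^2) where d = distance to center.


d = sqrt((-16+ 12)^2 + (-16-1)^2) = sqrt(16+289) = 17.4642
L = sqrt(305.0000 - 25) = sqrt(280.0000) = 16.7332

16.7332


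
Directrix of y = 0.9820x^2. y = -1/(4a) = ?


a = 0.9820
1/(4a) = 0.2546
directrix: y = -0.2546 = -0.2546

y = -0.2546


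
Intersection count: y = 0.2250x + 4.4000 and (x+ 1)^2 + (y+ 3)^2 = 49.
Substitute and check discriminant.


Substitute y = 0.2250x + 4.4000: (x+ 1)^2 + (0.2250x+4.4000+ 3)^2 = 49
Expand to Ax^2 + Bx + C = 0, where b-k = 7.4
A = 1+m^2 = 1.050625
B = 2(m(b-k) - h) = 2(0.2250*7.4 + 1) = 5.33
C = h^2 + (b-k)^2 - r^2 = 1 + 54.76 - 49 = 6.76
disc = B^2-4AC = 28.4089 - 28.4089 = 0
disc = 0

1 intersection point (tangent)


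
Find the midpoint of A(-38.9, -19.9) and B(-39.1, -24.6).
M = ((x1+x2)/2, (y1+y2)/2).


Mx = (-38.9 - 39.1)/2 = -78.0/2 = -39.0000
My = (-19.9 - 24.6)/2 = -44.5/2 = -22.2500

(-39.0000, -22.2500)


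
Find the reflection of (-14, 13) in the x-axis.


Reflection rule for x-axis: (x, -y)
(-14, 13) -> (-14, -13)

(-14, -13)


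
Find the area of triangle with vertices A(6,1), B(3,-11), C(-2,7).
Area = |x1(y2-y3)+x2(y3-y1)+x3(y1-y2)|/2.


6*(-11-7) = -108
3*(7-1) = 18
-2*(1+ 11) = -24
sum = -114
Area = |-114|/2 = 57.0000

57.0000 sq units


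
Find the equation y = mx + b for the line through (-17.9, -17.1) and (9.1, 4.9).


m = (22.0)/(27.0) = 0.8148
b = y1 - m*x1 = -17.1 - (22.0*(-17.9))/(27.0) = -17.1 + 14.5852 = -2.5148

y = 0.8148x - 2.5148


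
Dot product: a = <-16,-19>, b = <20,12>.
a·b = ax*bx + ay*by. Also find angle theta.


a·b = -16*20 - 19*12 = -320 - 228 = -548
|a| = sqrt(256+361) = 24.8395
|b| = sqrt(400+144) = 23.3238
cos(theta) = -548/(sqrt(617)*sqrt(544)) = -548/sqrt(335648) = -0.945885
theta = arccos(-548/sqrt(335648)) = 161.0647 degrees

a·b = -548, theta = 161.0647 deg


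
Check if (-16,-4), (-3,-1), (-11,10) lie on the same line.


-16*(-1-10) - 3*(10+ 4) - 11*(-4+ 1)
= 176 - 42 + 33 = 167

No, not collinear (determinant = 167)


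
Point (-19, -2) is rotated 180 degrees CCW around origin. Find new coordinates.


cos(180) = -1, sin(180) = 0
x' = -19*(-1) + 2*0 = 19
y' = -19*0 - 2*(-1) = 2

(19, 2)


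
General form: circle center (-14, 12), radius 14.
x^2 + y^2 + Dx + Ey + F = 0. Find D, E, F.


(x+ 14)^2 + (y-12)^2 = 14^2
D = -2h = 28, E = -2k = -24
F = h^2+k^2-r^2 = 196+144-196 = 144

D = 28, E = -24, F = 144


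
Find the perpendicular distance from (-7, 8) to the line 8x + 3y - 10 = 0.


|8*(-7) + 3*8 - 10| = |-42| = 42
sqrt(64 + 9) = sqrt(73) = 8.5440
d = 42/sqrt(73) = 4.9157

4.9157


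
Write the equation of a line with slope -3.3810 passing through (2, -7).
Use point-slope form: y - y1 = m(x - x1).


y + 7 = -3.3810(x - 2)
y = -3.3810x - 7 + 3.3810*2
y = -3.3810x - 0.2380

y = -3.3810x - 0.2380


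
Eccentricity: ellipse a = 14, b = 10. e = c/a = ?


c = sqrt(196-100) = sqrt(96) = 9.7980
e = c/a = sqrt(96)/14 = 0.6999

e = 0.6999


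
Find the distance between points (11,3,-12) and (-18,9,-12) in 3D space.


dx=-29, dy=6, dz=0
d = sqrt(841+36+0) = sqrt(877) = 29.6142

29.6142


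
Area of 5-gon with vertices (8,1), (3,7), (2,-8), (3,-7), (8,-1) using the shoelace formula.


sum(xi*y_{i+1}) = 8*7 + 3*(-8) + 2*(-7) + 3*(-1) + 8*1 = 23
sum(yi*x_{i+1}) = 1*3 + 7*2 - 8*3 - 7*8 - 1*8 = -71
Area = |23 + 71|/2 = 94/2 = 47.0000

47.0000 sq units


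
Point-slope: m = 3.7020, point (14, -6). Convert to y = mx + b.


y + 6 = 3.7020(x - 14)
y = 3.7020x - 6 - 3.7020*14
y = 3.7020x - 57.8280

y = 3.7020x - 57.8280


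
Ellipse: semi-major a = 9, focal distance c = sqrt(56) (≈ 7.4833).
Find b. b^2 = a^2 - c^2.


b^2 = 9^2 - (sqrt(56))^2 = 81 - 56 = 25
b = sqrt(25) = 5

b = 5


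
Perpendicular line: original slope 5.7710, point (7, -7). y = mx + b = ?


Perpendicular slope = -1/m1 = -1/5.7710 = -0.1733
b2 = y0 - m2*x0 = -7 + 7/5.7710 = -7 + 1.2130 = -5.7870

y = -0.1733x - 5.7870


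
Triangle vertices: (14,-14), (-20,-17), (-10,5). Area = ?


14*(-17-5) = -308
-20*(5+ 14) = -380
-10*(-14+ 17) = -30
sum = -718
Area = |-718|/2 = 359.0000

359.0000 sq units


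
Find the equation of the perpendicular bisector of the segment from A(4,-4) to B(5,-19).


Midpoint = (4.5, -11.5)
Slope of AB = dy/dx = -15/1 = -15.0000
Perp slope = -dx/dy = 1/15 = 0.0667
b = My - (perp slope)*Mx = -11.5 + (1*4.5)/(-15) = -11.5 - 0.3000 = -11.8000

y = 0.0667x - 11.8000


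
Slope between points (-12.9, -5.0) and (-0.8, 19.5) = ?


dy = 19.5 + 5.0 = 24.5
dx = -0.8 + 12.9 = 12.1
m = 24.5/12.1 = 2.0248

m = 2.0248


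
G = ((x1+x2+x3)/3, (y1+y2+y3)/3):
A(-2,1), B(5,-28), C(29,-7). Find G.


Gx = (-2+5+29)/3 = 32/3 = 10.6667
Gy = (1- 28- 7)/3 = -34/3 = -11.3333

G = (10.6667, -11.3333)


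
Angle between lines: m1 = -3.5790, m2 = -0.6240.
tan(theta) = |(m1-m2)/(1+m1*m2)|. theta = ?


m1-m2 = -2.955
1+m1*m2 = 3.233296
tan(theta) = |-2.955/3.233296| = 0.913928
theta = arctan(|-2.955/3.233296|) = 42.4251 degrees (acute angle)

42.4251 degrees


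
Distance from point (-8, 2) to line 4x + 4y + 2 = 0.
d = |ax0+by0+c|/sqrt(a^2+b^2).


|4*(-8) + 4*2 + 2| = |-22| = 22
sqrt(16 + 16) = sqrt(32) = 5.6569
d = 22/sqrt(32) = 3.8891

3.8891


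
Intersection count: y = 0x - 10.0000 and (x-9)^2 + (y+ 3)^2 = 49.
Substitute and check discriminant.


Substitute y = 0x - 10.0000: (x-9)^2 + (0x- 10.0000+ 3)^2 = 49
Expand to Ax^2 + Bx + C = 0, where b-k = -7
A = 1+m^2 = 1
B = 2(m(b-k) - h) = 2(0*(-7) - 9) = -18
C = h^2 + (b-k)^2 - r^2 = 81 + 49 - 49 = 81
disc = B^2-4AC = 324.0000 - 324.0000 = 0
disc = 0

1 intersection point (tangent)


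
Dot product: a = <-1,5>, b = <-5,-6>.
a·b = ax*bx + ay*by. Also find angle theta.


a·b = -1*(-5) + 5*(-6) = 5 - 30 = -25
|a| = sqrt(1+25) = 5.0990
|b| = sqrt(25+36) = 7.8102
cos(theta) = -25/(sqrt(26)*sqrt(61)) = -25/sqrt(1586) = -0.627752
theta = arccos(-25/sqrt(1586)) = 128.8845 degrees

a·b = -25, theta = 128.8845 deg


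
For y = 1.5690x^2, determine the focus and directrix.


a = 1.5690
1/(4a) = 0.1593
Focus = (0, 0.1593)
Directrix: y = -0.1593

Focus = (0, 0.1593), Directrix: y = -0.1593


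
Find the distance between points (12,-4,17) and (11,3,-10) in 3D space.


dx=-1, dy=7, dz=-27
d = sqrt(1+49+729) = sqrt(779) = 27.9106

27.9106


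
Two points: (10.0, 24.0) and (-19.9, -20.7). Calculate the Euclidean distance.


dx = -19.9 - 10.0 = -29.9
dy = -20.7 - 24.0 = -44.7
d = sqrt(894.01 + 1998.09) = sqrt(2892.1) = 53.7782

53.7782


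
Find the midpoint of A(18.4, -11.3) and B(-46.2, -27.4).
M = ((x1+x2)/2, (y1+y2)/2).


Mx = (18.4 - 46.2)/2 = -27.8/2 = -13.9000
My = (-11.3 - 27.4)/2 = -38.7/2 = -19.3500

(-13.9000, -19.3500)


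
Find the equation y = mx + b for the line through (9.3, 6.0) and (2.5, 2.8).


m = (-3.2)/(-6.8) = 0.4706
b = y1 - m*x1 = 6.0 - (-3.2*9.3)/(-6.8) = 6.0 - 4.3765 = 1.6235

y = 0.4706x + 1.6235


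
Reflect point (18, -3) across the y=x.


Reflection rule for y=x: (y, x)
(18, -3) -> (-3, 18)

(-3, 18)


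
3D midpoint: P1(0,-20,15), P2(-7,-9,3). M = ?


Mx = (0- 7)/2 = -3.5000
My = (-20- 9)/2 = -14.5000
Mz = (15+3)/2 = 9.0000

M = (-3.5000, -14.5000, 9.0000)


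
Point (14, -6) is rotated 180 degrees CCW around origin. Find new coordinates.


cos(180) = -1, sin(180) = 0
x' = 14*(-1) + 6*0 = -14
y' = 14*0 - 6*(-1) = 6

(-14, 6)


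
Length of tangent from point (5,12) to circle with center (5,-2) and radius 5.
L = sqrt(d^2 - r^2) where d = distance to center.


d = sqrt((5-5)^2 + (12+ 2)^2) = sqrt(0+196) = 14.0000
L = sqrt(196.0000 - 25) = sqrt(171.0000) = 13.0767

13.0767


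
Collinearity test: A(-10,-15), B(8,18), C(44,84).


-10*(18-84) + 8*(84+ 15) + 44*(-15-18)
= 660 + 792 - 1452 = 0

Yes, collinear (determinant = 0)


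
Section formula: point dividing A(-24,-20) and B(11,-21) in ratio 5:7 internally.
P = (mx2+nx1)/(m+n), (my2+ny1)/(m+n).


Px = (5*11 + 7*(-24))/12 = -113/12 = -9.4167
Py = (5*(-21) + 7*(-20))/12 = -245/12 = -20.4167

P = (-9.4167, -20.4167)


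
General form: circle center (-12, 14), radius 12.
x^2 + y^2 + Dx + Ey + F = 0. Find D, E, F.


(x+ 12)^2 + (y-14)^2 = 12^2
D = -2h = 24, E = -2k = -28
F = h^2+k^2-r^2 = 144+196-144 = 196

D = 24, E = -28, F = 196


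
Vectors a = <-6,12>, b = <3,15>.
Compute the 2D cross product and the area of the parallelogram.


cross = -6*15 - 12*3 = -90 - 36 = -126
Parallelogram area = |-126| = 126

cross = -126, parallelogram area = 126


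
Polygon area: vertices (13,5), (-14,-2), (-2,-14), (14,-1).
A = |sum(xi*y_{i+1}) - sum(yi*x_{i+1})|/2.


sum(xi*y_{i+1}) = 13*(-2) - 14*(-14) - 2*(-1) + 14*5 = 242
sum(yi*x_{i+1}) = 5*(-14) - 2*(-2) - 14*14 - 1*13 = -275
Area = |242 + 275|/2 = 517/2 = 258.5000

258.5000 sq units


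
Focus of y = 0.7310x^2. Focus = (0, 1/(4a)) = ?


a = 0.7310
4a = 2.9240
focus = (0, 1/2.9240) = (0, 0.3420)

Focus = (0, 0.3420)


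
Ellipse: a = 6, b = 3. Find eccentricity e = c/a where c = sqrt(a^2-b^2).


c = sqrt(36-9) = sqrt(27) = 5.1962
e = c/a = sqrt(27)/6 = 0.8660

e = 0.8660


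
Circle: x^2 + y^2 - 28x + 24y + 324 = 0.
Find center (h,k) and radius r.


h = -D/2 = 28/2 = 14
k = -E/2 = -24/2 = -12
r^2 = h^2 + k^2 - F = 196 + 144 - 324 = 16
r = 4

Center (14, -12), radius = 4


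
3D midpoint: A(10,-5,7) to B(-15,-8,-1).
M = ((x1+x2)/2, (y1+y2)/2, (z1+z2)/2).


Mx = (10- 15)/2 = -2.5000
My = (-5- 8)/2 = -6.5000
Mz = (7- 1)/2 = 3.0000

M = (-2.5000, -6.5000, 3.0000)


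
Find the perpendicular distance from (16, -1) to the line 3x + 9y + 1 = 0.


|3*16 + 9*(-1) + 1| = |40| = 40
sqrt(9 + 81) = sqrt(90) = 9.4868
d = 40/sqrt(90) = 4.2164

4.2164


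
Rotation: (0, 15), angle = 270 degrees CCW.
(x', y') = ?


cos(270) = 0, sin(270) = -1
x' = 0*0 - 15*(-1) = 15
y' = 0*(-1) + 15*0 = 0

(15, 0)


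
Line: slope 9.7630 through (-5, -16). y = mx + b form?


y + 16 = 9.7630(x + 5)
y = 9.7630x - 16 - 9.7630*(-5)
y = 9.7630x + 32.8150

y = 9.7630x + 32.8150


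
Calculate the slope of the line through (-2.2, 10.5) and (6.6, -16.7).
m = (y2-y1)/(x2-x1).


dy = -16.7 - 10.5 = -27.2
dx = 6.6 + 2.2 = 8.8
m = -27.2/8.8 = -3.0909

m = -3.0909


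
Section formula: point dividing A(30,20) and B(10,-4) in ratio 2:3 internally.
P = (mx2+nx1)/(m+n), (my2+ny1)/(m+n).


Px = (2*10 + 3*30)/5 = 110/5 = 22.0000
Py = (2*(-4) + 3*20)/5 = 52/5 = 10.4000

P = (22.0000, 10.4000)


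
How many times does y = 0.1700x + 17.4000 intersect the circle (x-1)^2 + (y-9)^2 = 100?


Substitute y = 0.1700x + 17.4000: (x-1)^2 + (0.1700x+17.4000-9)^2 = 100
Expand to Ax^2 + Bx + C = 0, where b-k = 8.4
A = 1+m^2 = 1.0289
B = 2(m(b-k) - h) = 2(0.1700*8.4 - 1) = 0.856
C = h^2 + (b-k)^2 - r^2 = 1 + 70.56 - 100 = -28.44
disc = B^2-4AC = 0.7327 + 117.0477 = 117.7804
disc > 0

2 intersection points


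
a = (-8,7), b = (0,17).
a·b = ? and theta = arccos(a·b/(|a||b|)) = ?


a·b = -8*0 + 7*17 = 0 + 119 = 119
|a| = sqrt(64+49) = 10.6301
|b| = sqrt(0+289) = 17.0000
cos(theta) = 119/(sqrt(113)*sqrt(289)) = 119/sqrt(32657) = 0.658505
theta = arccos(119/sqrt(32657)) = 48.8141 degrees

a·b = 119, theta = 48.8141 deg


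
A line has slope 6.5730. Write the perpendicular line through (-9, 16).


Perpendicular slope = -1/m1 = -1/6.5730 = -0.1521
b2 = y0 - m2*x0 = 16 - 9/6.5730 = 16 - 1.3692 = 14.6308

y = -0.1521x + 14.6308


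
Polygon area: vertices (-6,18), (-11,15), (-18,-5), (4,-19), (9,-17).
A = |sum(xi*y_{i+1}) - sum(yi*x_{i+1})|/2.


sum(xi*y_{i+1}) = -6*15 - 11*(-5) - 18*(-19) + 4*(-17) + 9*18 = 401
sum(yi*x_{i+1}) = 18*(-11) + 15*(-18) - 5*4 - 19*9 - 17*(-6) = -557
Area = |401 + 557|/2 = 958/2 = 479.0000

479.0000 sq units


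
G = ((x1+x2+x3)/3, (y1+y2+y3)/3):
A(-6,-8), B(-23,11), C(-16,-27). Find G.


Gx = (-6- 23- 16)/3 = -45/3 = -15.0000
Gy = (-8+11- 27)/3 = -24/3 = -8.0000

G = (-15.0000, -8.0000)


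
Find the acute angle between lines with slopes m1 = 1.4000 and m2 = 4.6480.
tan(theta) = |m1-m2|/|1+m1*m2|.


m1-m2 = -3.248
1+m1*m2 = 7.5072
tan(theta) = |-3.248/7.5072| = 0.432651
theta = arctan(|-3.248/7.5072|) = 23.3958 degrees (acute angle)

23.3958 degrees


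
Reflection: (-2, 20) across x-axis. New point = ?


Reflection rule for x-axis: (x, -y)
(-2, 20) -> (-2, -20)

(-2, -20)


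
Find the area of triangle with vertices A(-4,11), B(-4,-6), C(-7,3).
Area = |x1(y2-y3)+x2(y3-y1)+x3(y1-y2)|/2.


-4*(-6-3) = 36
-4*(3-11) = 32
-7*(11+ 6) = -119
sum = -51
Area = |-51|/2 = 25.5000

25.5000 sq units


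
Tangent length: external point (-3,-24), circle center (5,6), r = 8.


d = sqrt((-3-5)^2 + (-24-6)^2) = sqrt(64+900) = 31.0483
L = sqrt(964.0000 - 64) = sqrt(900.0000) = 30.0000

30.0000


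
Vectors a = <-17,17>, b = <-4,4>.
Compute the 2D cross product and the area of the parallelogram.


cross = -17*4 - 17*(-4) = -68 + 68 = 0
Parallelogram area = |0| = 0

cross = 0, parallelogram area = 0


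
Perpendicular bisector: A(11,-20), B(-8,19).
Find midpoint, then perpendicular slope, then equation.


Midpoint = (1.5, -0.5)
Slope of AB = dy/dx = 39/(-19) = -2.0526
Perp slope = -dx/dy = 19/39 = 0.4872
b = My - (perp slope)*Mx = -0.5 + (-19*1.5)/39 = -0.5 - 0.7308 = -1.2308

y = 0.4872x - 1.2308


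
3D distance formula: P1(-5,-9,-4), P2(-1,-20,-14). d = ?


dx=4, dy=-11, dz=-10
d = sqrt(16+121+100) = sqrt(237) = 15.3948

15.3948


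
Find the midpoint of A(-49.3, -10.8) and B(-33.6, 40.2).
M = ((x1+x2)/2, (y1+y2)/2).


Mx = (-49.3 - 33.6)/2 = -82.9/2 = -41.4500
My = (-10.8 + 40.2)/2 = 29.4/2 = 14.7000

(-41.4500, 14.7000)


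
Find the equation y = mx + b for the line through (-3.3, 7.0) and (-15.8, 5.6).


m = (-1.4)/(-12.5) = 0.1120
b = y1 - m*x1 = 7.0 - (-1.4*(-3.3))/(-12.5) = 7.0 + 0.3696 = 7.3696

y = 0.1120x + 7.3696


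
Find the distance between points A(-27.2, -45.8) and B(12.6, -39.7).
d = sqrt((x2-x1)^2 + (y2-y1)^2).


dx = 12.6 + 27.2 = 39.8
dy = -39.7 + 45.8 = 6.1
d = sqrt(1584.04 + 37.21) = sqrt(1621.25) = 40.2647

40.2647


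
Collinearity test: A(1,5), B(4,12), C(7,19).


1*(12-19) + 4*(19-5) + 7*(5-12)
= -7 + 56 - 49 = 0

Yes, collinear (determinant = 0)


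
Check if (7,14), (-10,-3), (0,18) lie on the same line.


7*(-3-18) - 10*(18-14) + 0*(14+ 3)
= -147 - 40 + 0 = -187

No, not collinear (determinant = -187)


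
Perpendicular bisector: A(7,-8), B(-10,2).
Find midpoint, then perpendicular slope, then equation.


Midpoint = (-1.5, -3)
Slope of AB = dy/dx = 10/(-17) = -0.5882
Perp slope = -dx/dy = 17/10 = 1.7000
b = My - (perp slope)*Mx = -3 + (-17*(-1.5))/10 = -3 + 2.5500 = -0.4500

y = 1.7000x - 0.4500


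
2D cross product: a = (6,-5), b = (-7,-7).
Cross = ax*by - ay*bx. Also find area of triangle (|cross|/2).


cross = 6*(-7) + 5*(-7) = -42 - 35 = -77
Triangle area = |-77|/2 = 77/2 = 38.5000

cross = -77, triangle area = 38.5000


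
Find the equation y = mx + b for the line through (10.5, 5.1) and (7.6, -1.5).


m = (-6.6)/(-2.9) = 2.2759
b = y1 - m*x1 = 5.1 - (-6.6*10.5)/(-2.9) = 5.1 - 23.8966 = -18.7966

y = 2.2759x - 18.7966


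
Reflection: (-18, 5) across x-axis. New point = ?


Reflection rule for x-axis: (x, -y)
(-18, 5) -> (-18, -5)

(-18, -5)


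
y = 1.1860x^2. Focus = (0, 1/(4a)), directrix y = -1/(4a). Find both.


a = 1.1860
1/(4a) = 0.2108
Focus = (0, 0.2108)
Directrix: y = -0.2108

Focus = (0, 0.2108), Directrix: y = -0.2108


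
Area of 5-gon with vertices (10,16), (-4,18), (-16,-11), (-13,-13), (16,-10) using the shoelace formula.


sum(xi*y_{i+1}) = 10*18 - 4*(-11) - 16*(-13) - 13*(-10) + 16*16 = 818
sum(yi*x_{i+1}) = 16*(-4) + 18*(-16) - 11*(-13) - 13*16 - 10*10 = -517
Area = |818 + 517|/2 = 1335/2 = 667.5000

667.5000 sq units


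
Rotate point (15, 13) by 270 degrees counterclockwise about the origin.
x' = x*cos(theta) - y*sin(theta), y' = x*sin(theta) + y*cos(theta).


cos(270) = 0, sin(270) = -1
x' = 15*0 - 13*(-1) = 13
y' = 15*(-1) + 13*0 = -15

(13, -15)


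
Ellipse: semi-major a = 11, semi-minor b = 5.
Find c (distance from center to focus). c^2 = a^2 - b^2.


c^2 = 11^2 - 5^2 = 121 - 25 = 96
c = sqrt(96) = 9.7980

c = 9.7980


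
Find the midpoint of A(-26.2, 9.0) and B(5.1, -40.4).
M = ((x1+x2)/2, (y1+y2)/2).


Mx = (-26.2 + 5.1)/2 = -21.1/2 = -10.5500
My = (9.0 - 40.4)/2 = -31.4/2 = -15.7000

(-10.5500, -15.7000)
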